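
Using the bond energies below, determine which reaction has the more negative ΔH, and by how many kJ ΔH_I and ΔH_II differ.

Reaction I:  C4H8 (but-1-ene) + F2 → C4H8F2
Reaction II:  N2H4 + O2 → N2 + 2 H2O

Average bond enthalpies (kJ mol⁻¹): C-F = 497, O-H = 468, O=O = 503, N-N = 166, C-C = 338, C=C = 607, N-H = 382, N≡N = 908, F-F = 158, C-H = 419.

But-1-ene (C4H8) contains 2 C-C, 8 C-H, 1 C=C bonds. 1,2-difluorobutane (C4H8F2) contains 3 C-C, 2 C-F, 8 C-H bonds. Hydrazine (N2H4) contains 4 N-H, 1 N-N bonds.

Reaction II, by 16 kJ

Reaction I:
  Bonds broken (reactants):
    C-C: 2 × 338 = 676
    C-H: 8 × 419 = 3352
    C=C: 1 × 607 = 607
    F-F: 1 × 158 = 158
    Σ(broken) = 4793 kJ
  Bonds formed (products):
    C-C: 3 × 338 = 1014
    C-F: 2 × 497 = 994
    C-H: 8 × 419 = 3352
    Σ(formed) = 5360 kJ
  ΔH_I = 4793 − 5360 = −567 kJ
Reaction II:
  Bonds broken (reactants):
    N-H: 4 × 382 = 1528
    N-N: 1 × 166 = 166
    O=O: 1 × 503 = 503
    Σ(broken) = 2197 kJ
  Bonds formed (products):
    N≡N: 1 × 908 = 908
    O-H: 4 × 468 = 1872
    Σ(formed) = 2780 kJ
  ΔH_II = 2197 − 2780 = −583 kJ
ΔH_I − ΔH_II = +16 kJ, so reaction II has the more negative ΔH; |ΔH_I − ΔH_II| = 16 kJ.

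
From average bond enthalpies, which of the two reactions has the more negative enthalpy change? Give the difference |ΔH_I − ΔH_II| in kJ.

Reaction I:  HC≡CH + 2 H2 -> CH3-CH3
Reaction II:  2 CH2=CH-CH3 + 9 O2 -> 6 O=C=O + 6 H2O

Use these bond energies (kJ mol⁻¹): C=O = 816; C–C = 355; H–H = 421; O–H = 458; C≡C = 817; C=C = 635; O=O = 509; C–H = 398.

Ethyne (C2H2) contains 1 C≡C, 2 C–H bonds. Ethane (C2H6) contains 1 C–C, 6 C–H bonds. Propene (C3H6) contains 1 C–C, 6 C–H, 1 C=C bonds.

Reaction I:
  Bonds broken (reactants):
    C≡C: 1 × 817 = 817
    C–H: 2 × 398 = 796
    H–H: 2 × 421 = 842
    Σ(broken) = 2455 kJ
  Bonds formed (products):
    C–C: 1 × 355 = 355
    C–H: 6 × 398 = 2388
    Σ(formed) = 2743 kJ
  ΔH_I = 2455 − 2743 = −288 kJ
Reaction II:
  Bonds broken (reactants):
    C–C: 2 × 355 = 710
    C–H: 12 × 398 = 4776
    C=C: 2 × 635 = 1270
    O=O: 9 × 509 = 4581
    Σ(broken) = 11337 kJ
  Bonds formed (products):
    C=O: 12 × 816 = 9792
    O–H: 12 × 458 = 5496
    Σ(formed) = 15288 kJ
  ΔH_II = 11337 − 15288 = −3951 kJ
ΔH_I − ΔH_II = +3663 kJ, so reaction II has the more negative ΔH; |ΔH_I − ΔH_II| = 3663 kJ.

Reaction II, by 3663 kJ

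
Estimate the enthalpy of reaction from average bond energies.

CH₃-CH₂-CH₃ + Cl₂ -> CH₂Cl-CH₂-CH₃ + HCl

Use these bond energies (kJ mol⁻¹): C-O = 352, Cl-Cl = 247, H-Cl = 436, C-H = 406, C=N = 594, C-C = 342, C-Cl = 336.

Bonds broken (reactants):
  C-C: 2 × 342 = 684
  C-H: 8 × 406 = 3248
  Cl-Cl: 1 × 247 = 247
  Σ(broken) = 4179 kJ
Bonds formed (products):
  C-C: 2 × 342 = 684
  C-Cl: 1 × 336 = 336
  C-H: 7 × 406 = 2842
  H-Cl: 1 × 436 = 436
  Σ(formed) = 4298 kJ
ΔH = Σ(broken) − Σ(formed) = 4179 − 4298 = −119 kJ

ΔH ≈ −119 kJ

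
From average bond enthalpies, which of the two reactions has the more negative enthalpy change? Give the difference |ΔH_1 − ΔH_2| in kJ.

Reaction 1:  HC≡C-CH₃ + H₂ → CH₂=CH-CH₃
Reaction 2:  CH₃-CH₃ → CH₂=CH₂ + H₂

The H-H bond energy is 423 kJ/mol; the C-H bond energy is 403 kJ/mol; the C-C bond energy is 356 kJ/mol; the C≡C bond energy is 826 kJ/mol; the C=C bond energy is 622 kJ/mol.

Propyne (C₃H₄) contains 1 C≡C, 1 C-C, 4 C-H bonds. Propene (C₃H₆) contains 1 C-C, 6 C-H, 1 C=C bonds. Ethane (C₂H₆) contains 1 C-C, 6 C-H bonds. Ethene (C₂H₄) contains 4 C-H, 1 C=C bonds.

Reaction 1:
  Bonds broken (reactants):
    C≡C: 1 × 826 = 826
    C-C: 1 × 356 = 356
    C-H: 4 × 403 = 1612
    H-H: 1 × 423 = 423
    Σ(broken) = 3217 kJ
  Bonds formed (products):
    C-C: 1 × 356 = 356
    C-H: 6 × 403 = 2418
    C=C: 1 × 622 = 622
    Σ(formed) = 3396 kJ
  ΔH_1 = 3217 − 3396 = −179 kJ
Reaction 2:
  Bonds broken (reactants):
    C-C: 1 × 356 = 356
    C-H: 6 × 403 = 2418
    Σ(broken) = 2774 kJ
  Bonds formed (products):
    C-H: 4 × 403 = 1612
    C=C: 1 × 622 = 622
    H-H: 1 × 423 = 423
    Σ(formed) = 2657 kJ
  ΔH_2 = 2774 − 2657 = +117 kJ
ΔH_1 − ΔH_2 = −296 kJ, so reaction 1 has the more negative ΔH; |ΔH_1 − ΔH_2| = 296 kJ.

Reaction 1, by 296 kJ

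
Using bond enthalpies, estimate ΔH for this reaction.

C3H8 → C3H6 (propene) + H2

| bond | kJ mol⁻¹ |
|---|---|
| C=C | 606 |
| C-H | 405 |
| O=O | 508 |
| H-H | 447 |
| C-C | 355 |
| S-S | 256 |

Bonds broken (reactants):
  C-C: 2 × 355 = 710
  C-H: 8 × 405 = 3240
  Σ(broken) = 3950 kJ
Bonds formed (products):
  C-C: 1 × 355 = 355
  C-H: 6 × 405 = 2430
  C=C: 1 × 606 = 606
  H-H: 1 × 447 = 447
  Σ(formed) = 3838 kJ
ΔH = Σ(broken) − Σ(formed) = 3950 − 3838 = +112 kJ

ΔH ≈ +112 kJ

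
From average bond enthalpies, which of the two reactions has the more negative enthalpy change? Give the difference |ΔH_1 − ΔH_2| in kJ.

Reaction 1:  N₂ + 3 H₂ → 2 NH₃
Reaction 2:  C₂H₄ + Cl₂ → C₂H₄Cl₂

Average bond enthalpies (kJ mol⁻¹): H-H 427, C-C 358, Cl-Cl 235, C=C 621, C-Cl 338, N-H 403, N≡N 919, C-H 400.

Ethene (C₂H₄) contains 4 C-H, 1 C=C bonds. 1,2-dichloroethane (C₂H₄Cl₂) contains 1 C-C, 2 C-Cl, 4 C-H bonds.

Reaction 1:
  Bonds broken (reactants):
    H-H: 3 × 427 = 1281
    N≡N: 1 × 919 = 919
    Σ(broken) = 2200 kJ
  Bonds formed (products):
    N-H: 6 × 403 = 2418
    Σ(formed) = 2418 kJ
  ΔH_1 = 2200 − 2418 = −218 kJ
Reaction 2:
  Bonds broken (reactants):
    C-H: 4 × 400 = 1600
    C=C: 1 × 621 = 621
    Cl-Cl: 1 × 235 = 235
    Σ(broken) = 2456 kJ
  Bonds formed (products):
    C-C: 1 × 358 = 358
    C-Cl: 2 × 338 = 676
    C-H: 4 × 400 = 1600
    Σ(formed) = 2634 kJ
  ΔH_2 = 2456 − 2634 = −178 kJ
ΔH_1 − ΔH_2 = −40 kJ, so reaction 1 has the more negative ΔH; |ΔH_1 − ΔH_2| = 40 kJ.

Reaction 1, by 40 kJ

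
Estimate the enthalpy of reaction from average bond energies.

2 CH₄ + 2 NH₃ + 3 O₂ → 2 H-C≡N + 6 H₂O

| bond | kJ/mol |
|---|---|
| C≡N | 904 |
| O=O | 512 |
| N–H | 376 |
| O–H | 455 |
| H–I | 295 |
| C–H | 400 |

ΔH ≈ −1076 kJ

Bonds broken (reactants):
  C–H: 8 × 400 = 3200
  N–H: 6 × 376 = 2256
  O=O: 3 × 512 = 1536
  Σ(broken) = 6992 kJ
Bonds formed (products):
  C≡N: 2 × 904 = 1808
  C–H: 2 × 400 = 800
  O–H: 12 × 455 = 5460
  Σ(formed) = 8068 kJ
ΔH = Σ(broken) − Σ(formed) = 6992 − 8068 = −1076 kJ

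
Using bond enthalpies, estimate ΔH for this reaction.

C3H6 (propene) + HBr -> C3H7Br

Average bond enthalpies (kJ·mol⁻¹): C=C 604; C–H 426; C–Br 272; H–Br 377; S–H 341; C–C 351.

ΔH ≈ −68 kJ

Bonds broken (reactants):
  C–C: 1 × 351 = 351
  C–H: 6 × 426 = 2556
  C=C: 1 × 604 = 604
  H–Br: 1 × 377 = 377
  Σ(broken) = 3888 kJ
Bonds formed (products):
  C–Br: 1 × 272 = 272
  C–C: 2 × 351 = 702
  C–H: 7 × 426 = 2982
  Σ(formed) = 3956 kJ
ΔH = Σ(broken) − Σ(formed) = 3888 − 3956 = −68 kJ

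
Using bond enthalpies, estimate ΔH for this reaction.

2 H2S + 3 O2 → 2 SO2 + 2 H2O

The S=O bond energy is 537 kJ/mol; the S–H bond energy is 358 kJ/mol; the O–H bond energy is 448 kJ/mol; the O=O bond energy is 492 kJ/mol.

Bonds broken (reactants):
  O=O: 3 × 492 = 1476
  S–H: 4 × 358 = 1432
  Σ(broken) = 2908 kJ
Bonds formed (products):
  O–H: 4 × 448 = 1792
  S=O: 4 × 537 = 2148
  Σ(formed) = 3940 kJ
ΔH = Σ(broken) − Σ(formed) = 2908 − 3940 = −1032 kJ

ΔH ≈ −1032 kJ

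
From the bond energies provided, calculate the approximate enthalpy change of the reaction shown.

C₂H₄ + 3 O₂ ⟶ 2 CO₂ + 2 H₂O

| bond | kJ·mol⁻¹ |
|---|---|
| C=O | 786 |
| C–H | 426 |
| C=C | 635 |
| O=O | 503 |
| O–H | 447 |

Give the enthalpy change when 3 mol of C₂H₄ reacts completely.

Bonds broken (reactants):
  C–H: 4 × 426 = 1704
  C=C: 1 × 635 = 635
  O=O: 3 × 503 = 1509
  Σ(broken) = 3848 kJ
Bonds formed (products):
  C=O: 4 × 786 = 3144
  O–H: 4 × 447 = 1788
  Σ(formed) = 4932 kJ
ΔH = Σ(broken) − Σ(formed) = 3848 − 4932 = −1084 kJ
For 3× the reaction as written: 3 × (−1084) = −3252 kJ

ΔH = −3252 kJ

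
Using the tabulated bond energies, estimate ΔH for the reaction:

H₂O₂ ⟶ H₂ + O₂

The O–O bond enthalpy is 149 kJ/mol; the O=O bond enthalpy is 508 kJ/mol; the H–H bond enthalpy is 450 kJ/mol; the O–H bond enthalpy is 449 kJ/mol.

ΔH ≈ +89 kJ

Bonds broken (reactants):
  O–H: 2 × 449 = 898
  O–O: 1 × 149 = 149
  Σ(broken) = 1047 kJ
Bonds formed (products):
  H–H: 1 × 450 = 450
  O=O: 1 × 508 = 508
  Σ(formed) = 958 kJ
ΔH = Σ(broken) − Σ(formed) = 1047 − 958 = +89 kJ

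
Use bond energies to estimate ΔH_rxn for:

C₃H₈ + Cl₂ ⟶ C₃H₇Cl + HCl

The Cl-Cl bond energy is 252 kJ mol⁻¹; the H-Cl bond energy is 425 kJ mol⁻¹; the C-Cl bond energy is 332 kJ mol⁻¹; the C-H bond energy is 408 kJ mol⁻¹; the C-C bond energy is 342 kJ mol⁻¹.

Bonds broken (reactants):
  C-C: 2 × 342 = 684
  C-H: 8 × 408 = 3264
  Cl-Cl: 1 × 252 = 252
  Σ(broken) = 4200 kJ
Bonds formed (products):
  C-C: 2 × 342 = 684
  C-Cl: 1 × 332 = 332
  C-H: 7 × 408 = 2856
  H-Cl: 1 × 425 = 425
  Σ(formed) = 4297 kJ
ΔH = Σ(broken) − Σ(formed) = 4200 − 4297 = −97 kJ

ΔH ≈ −97 kJ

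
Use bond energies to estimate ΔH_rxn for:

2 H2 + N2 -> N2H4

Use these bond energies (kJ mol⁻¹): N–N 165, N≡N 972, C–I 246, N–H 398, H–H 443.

Bonds broken (reactants):
  H–H: 2 × 443 = 886
  N≡N: 1 × 972 = 972
  Σ(broken) = 1858 kJ
Bonds formed (products):
  N–H: 4 × 398 = 1592
  N–N: 1 × 165 = 165
  Σ(formed) = 1757 kJ
ΔH = Σ(broken) − Σ(formed) = 1858 − 1757 = +101 kJ

ΔH ≈ +101 kJ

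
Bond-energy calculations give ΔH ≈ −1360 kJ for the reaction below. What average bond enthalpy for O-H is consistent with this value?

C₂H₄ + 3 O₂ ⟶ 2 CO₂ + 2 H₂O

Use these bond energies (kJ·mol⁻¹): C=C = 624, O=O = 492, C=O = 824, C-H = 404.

D(O-H) ≈ 445 kJ/mol

Let D be the O-H bond energy.
Σ(broken) = 4×404 + 1×624 + 3×492 = 3716
Σ(formed) = 4×824 + 4×D = 3296 + 4D
ΔH = Σ(broken) − Σ(formed) = (3716) − (3296 + 4D) = +420 − 4D
Setting this equal to −1360 kJ gives 4D = 1780, so D = 445 kJ/mol.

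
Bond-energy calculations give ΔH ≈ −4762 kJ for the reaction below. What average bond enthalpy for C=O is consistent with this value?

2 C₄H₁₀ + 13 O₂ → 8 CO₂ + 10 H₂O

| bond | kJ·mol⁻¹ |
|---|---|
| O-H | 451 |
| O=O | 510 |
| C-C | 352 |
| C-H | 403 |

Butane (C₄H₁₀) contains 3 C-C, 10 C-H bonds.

D(C=O) ≈ 784 kJ/mol

Let D be the C=O bond energy.
Σ(broken) = 6×352 + 20×403 + 13×510 = 16802
Σ(formed) = 16×D + 20×451 = 9020 + 16D
ΔH = Σ(broken) − Σ(formed) = (16802) − (9020 + 16D) = +7782 − 16D
Setting this equal to −4762 kJ gives 16D = 12544, so D = 784 kJ/mol.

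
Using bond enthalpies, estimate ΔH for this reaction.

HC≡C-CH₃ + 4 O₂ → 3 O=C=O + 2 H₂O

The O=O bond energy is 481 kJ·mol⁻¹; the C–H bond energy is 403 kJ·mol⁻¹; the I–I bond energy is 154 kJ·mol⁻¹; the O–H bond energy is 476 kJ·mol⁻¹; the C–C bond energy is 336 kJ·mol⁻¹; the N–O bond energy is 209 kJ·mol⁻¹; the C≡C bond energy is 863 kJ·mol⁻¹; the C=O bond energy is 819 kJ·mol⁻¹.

Bonds broken (reactants):
  C≡C: 1 × 863 = 863
  C–C: 1 × 336 = 336
  C–H: 4 × 403 = 1612
  O=O: 4 × 481 = 1924
  Σ(broken) = 4735 kJ
Bonds formed (products):
  C=O: 6 × 819 = 4914
  O–H: 4 × 476 = 1904
  Σ(formed) = 6818 kJ
ΔH = Σ(broken) − Σ(formed) = 4735 − 6818 = −2083 kJ

ΔH ≈ −2083 kJ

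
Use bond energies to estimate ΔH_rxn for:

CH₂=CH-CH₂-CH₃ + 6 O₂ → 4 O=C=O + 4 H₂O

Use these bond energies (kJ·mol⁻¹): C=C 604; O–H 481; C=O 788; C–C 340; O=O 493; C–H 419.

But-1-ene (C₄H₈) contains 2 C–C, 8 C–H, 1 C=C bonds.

ΔH ≈ −2558 kJ

Bonds broken (reactants):
  C–C: 2 × 340 = 680
  C–H: 8 × 419 = 3352
  C=C: 1 × 604 = 604
  O=O: 6 × 493 = 2958
  Σ(broken) = 7594 kJ
Bonds formed (products):
  C=O: 8 × 788 = 6304
  O–H: 8 × 481 = 3848
  Σ(formed) = 10152 kJ
ΔH = Σ(broken) − Σ(formed) = 7594 − 10152 = −2558 kJ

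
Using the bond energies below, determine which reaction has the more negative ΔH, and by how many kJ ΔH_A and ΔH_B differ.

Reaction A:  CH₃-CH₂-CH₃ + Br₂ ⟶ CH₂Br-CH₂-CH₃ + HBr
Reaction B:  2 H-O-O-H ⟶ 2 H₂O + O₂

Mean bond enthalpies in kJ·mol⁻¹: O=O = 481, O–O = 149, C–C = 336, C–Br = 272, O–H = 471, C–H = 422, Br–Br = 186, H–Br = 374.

Reaction A:
  Bonds broken (reactants):
    Br–Br: 1 × 186 = 186
    C–C: 2 × 336 = 672
    C–H: 8 × 422 = 3376
    Σ(broken) = 4234 kJ
  Bonds formed (products):
    C–Br: 1 × 272 = 272
    C–C: 2 × 336 = 672
    C–H: 7 × 422 = 2954
    H–Br: 1 × 374 = 374
    Σ(formed) = 4272 kJ
  ΔH_A = 4234 − 4272 = −38 kJ
Reaction B:
  Bonds broken (reactants):
    O–H: 4 × 471 = 1884
    O–O: 2 × 149 = 298
    Σ(broken) = 2182 kJ
  Bonds formed (products):
    O–H: 4 × 471 = 1884
    O=O: 1 × 481 = 481
    Σ(formed) = 2365 kJ
  ΔH_B = 2182 − 2365 = −183 kJ
ΔH_A − ΔH_B = +145 kJ, so reaction B has the more negative ΔH; |ΔH_A − ΔH_B| = 145 kJ.

Reaction B, by 145 kJ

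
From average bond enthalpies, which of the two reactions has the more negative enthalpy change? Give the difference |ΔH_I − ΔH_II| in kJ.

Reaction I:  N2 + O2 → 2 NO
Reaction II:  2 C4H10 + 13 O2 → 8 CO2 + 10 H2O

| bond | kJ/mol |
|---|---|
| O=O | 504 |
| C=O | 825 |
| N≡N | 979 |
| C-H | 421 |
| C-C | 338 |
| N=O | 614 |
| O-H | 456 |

Reaction I:
  Bonds broken (reactants):
    N≡N: 1 × 979 = 979
    O=O: 1 × 504 = 504
    Σ(broken) = 1483 kJ
  Bonds formed (products):
    N=O: 2 × 614 = 1228
    Σ(formed) = 1228 kJ
  ΔH_I = 1483 − 1228 = +255 kJ
Reaction II:
  Bonds broken (reactants):
    C-C: 6 × 338 = 2028
    C-H: 20 × 421 = 8420
    O=O: 13 × 504 = 6552
    Σ(broken) = 17000 kJ
  Bonds formed (products):
    C=O: 16 × 825 = 13200
    O-H: 20 × 456 = 9120
    Σ(formed) = 22320 kJ
  ΔH_II = 17000 − 22320 = −5320 kJ
ΔH_I − ΔH_II = +5575 kJ, so reaction II has the more negative ΔH; |ΔH_I − ΔH_II| = 5575 kJ.

Reaction II, by 5575 kJ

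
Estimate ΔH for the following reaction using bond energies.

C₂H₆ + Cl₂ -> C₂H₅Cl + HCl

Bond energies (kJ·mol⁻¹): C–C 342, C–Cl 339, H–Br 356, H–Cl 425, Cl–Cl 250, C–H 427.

Bonds broken (reactants):
  C–C: 1 × 342 = 342
  C–H: 6 × 427 = 2562
  Cl–Cl: 1 × 250 = 250
  Σ(broken) = 3154 kJ
Bonds formed (products):
  C–C: 1 × 342 = 342
  C–Cl: 1 × 339 = 339
  C–H: 5 × 427 = 2135
  H–Cl: 1 × 425 = 425
  Σ(formed) = 3241 kJ
ΔH = Σ(broken) − Σ(formed) = 3154 − 3241 = −87 kJ

ΔH ≈ −87 kJ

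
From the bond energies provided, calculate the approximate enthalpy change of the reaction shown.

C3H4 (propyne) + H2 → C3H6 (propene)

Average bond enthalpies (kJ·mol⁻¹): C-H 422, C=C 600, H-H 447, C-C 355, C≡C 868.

Bonds broken (reactants):
  C≡C: 1 × 868 = 868
  C-C: 1 × 355 = 355
  C-H: 4 × 422 = 1688
  H-H: 1 × 447 = 447
  Σ(broken) = 3358 kJ
Bonds formed (products):
  C-C: 1 × 355 = 355
  C-H: 6 × 422 = 2532
  C=C: 1 × 600 = 600
  Σ(formed) = 3487 kJ
ΔH = Σ(broken) − Σ(formed) = 3358 − 3487 = −129 kJ

ΔH ≈ −129 kJ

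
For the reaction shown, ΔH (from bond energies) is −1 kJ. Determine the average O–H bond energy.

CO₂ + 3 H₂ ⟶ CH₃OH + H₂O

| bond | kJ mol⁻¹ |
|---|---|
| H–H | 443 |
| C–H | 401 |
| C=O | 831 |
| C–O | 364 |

D(O–H) ≈ 475 kJ/mol

Let D be the O–H bond energy.
Σ(broken) = 2×831 + 3×443 = 2991
Σ(formed) = 3×401 + 1×364 + 3×D = 1567 + 3D
ΔH = Σ(broken) − Σ(formed) = (2991) − (1567 + 3D) = +1424 − 3D
Setting this equal to −1 kJ gives 3D = 1425, so D = 475 kJ/mol.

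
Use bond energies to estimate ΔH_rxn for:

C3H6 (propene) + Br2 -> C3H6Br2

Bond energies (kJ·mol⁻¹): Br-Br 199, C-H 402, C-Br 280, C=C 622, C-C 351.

ΔH ≈ −90 kJ

Bonds broken (reactants):
  Br-Br: 1 × 199 = 199
  C-C: 1 × 351 = 351
  C-H: 6 × 402 = 2412
  C=C: 1 × 622 = 622
  Σ(broken) = 3584 kJ
Bonds formed (products):
  C-Br: 2 × 280 = 560
  C-C: 2 × 351 = 702
  C-H: 6 × 402 = 2412
  Σ(formed) = 3674 kJ
ΔH = Σ(broken) − Σ(formed) = 3584 − 3674 = −90 kJ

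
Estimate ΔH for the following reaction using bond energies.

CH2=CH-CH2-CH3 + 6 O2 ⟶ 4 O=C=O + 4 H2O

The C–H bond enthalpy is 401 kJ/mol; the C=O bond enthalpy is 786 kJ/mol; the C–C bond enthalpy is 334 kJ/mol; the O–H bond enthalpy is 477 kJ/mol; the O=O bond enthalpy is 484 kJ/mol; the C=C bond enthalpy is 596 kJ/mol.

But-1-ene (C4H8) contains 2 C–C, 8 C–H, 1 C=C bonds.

ΔH ≈ −2728 kJ

Bonds broken (reactants):
  C–C: 2 × 334 = 668
  C–H: 8 × 401 = 3208
  C=C: 1 × 596 = 596
  O=O: 6 × 484 = 2904
  Σ(broken) = 7376 kJ
Bonds formed (products):
  C=O: 8 × 786 = 6288
  O–H: 8 × 477 = 3816
  Σ(formed) = 10104 kJ
ΔH = Σ(broken) − Σ(formed) = 7376 − 10104 = −2728 kJ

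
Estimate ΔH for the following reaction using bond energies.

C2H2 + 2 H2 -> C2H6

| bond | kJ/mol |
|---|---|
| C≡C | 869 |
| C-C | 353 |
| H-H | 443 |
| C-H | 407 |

ΔH ≈ −226 kJ

Bonds broken (reactants):
  C≡C: 1 × 869 = 869
  C-H: 2 × 407 = 814
  H-H: 2 × 443 = 886
  Σ(broken) = 2569 kJ
Bonds formed (products):
  C-C: 1 × 353 = 353
  C-H: 6 × 407 = 2442
  Σ(formed) = 2795 kJ
ΔH = Σ(broken) − Σ(formed) = 2569 − 2795 = −226 kJ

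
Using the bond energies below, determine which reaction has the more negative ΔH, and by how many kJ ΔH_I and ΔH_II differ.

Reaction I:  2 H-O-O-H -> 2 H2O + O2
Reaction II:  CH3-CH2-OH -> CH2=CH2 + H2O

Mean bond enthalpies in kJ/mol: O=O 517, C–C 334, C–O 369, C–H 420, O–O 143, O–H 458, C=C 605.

Reaction I, by 291 kJ

Reaction I:
  Bonds broken (reactants):
    O–H: 4 × 458 = 1832
    O–O: 2 × 143 = 286
    Σ(broken) = 2118 kJ
  Bonds formed (products):
    O–H: 4 × 458 = 1832
    O=O: 1 × 517 = 517
    Σ(formed) = 2349 kJ
  ΔH_I = 2118 − 2349 = −231 kJ
Reaction II:
  Bonds broken (reactants):
    C–C: 1 × 334 = 334
    C–H: 5 × 420 = 2100
    C–O: 1 × 369 = 369
    O–H: 1 × 458 = 458
    Σ(broken) = 3261 kJ
  Bonds formed (products):
    C–H: 4 × 420 = 1680
    C=C: 1 × 605 = 605
    O–H: 2 × 458 = 916
    Σ(formed) = 3201 kJ
  ΔH_II = 3261 − 3201 = +60 kJ
ΔH_I − ΔH_II = −291 kJ, so reaction I has the more negative ΔH; |ΔH_I − ΔH_II| = 291 kJ.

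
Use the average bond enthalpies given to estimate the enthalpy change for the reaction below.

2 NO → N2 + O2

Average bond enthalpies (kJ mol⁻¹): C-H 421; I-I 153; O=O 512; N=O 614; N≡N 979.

ΔH ≈ −263 kJ

Bonds broken (reactants):
  N=O: 2 × 614 = 1228
  Σ(broken) = 1228 kJ
Bonds formed (products):
  N≡N: 1 × 979 = 979
  O=O: 1 × 512 = 512
  Σ(formed) = 1491 kJ
ΔH = Σ(broken) − Σ(formed) = 1228 − 1491 = −263 kJ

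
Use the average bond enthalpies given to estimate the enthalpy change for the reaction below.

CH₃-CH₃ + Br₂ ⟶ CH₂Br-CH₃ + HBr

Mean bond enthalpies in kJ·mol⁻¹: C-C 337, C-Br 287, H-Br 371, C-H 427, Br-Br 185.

ΔH ≈ −46 kJ

Bonds broken (reactants):
  Br-Br: 1 × 185 = 185
  C-C: 1 × 337 = 337
  C-H: 6 × 427 = 2562
  Σ(broken) = 3084 kJ
Bonds formed (products):
  C-Br: 1 × 287 = 287
  C-C: 1 × 337 = 337
  C-H: 5 × 427 = 2135
  H-Br: 1 × 371 = 371
  Σ(formed) = 3130 kJ
ΔH = Σ(broken) − Σ(formed) = 3084 − 3130 = −46 kJ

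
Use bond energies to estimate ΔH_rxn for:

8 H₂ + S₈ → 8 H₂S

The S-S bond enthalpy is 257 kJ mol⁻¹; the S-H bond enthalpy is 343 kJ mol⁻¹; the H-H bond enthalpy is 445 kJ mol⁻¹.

ΔH ≈ +128 kJ

Bonds broken (reactants):
  H-H: 8 × 445 = 3560
  S-S: 8 × 257 = 2056
  Σ(broken) = 5616 kJ
Bonds formed (products):
  S-H: 16 × 343 = 5488
  Σ(formed) = 5488 kJ
ΔH = Σ(broken) − Σ(formed) = 5616 − 5488 = +128 kJ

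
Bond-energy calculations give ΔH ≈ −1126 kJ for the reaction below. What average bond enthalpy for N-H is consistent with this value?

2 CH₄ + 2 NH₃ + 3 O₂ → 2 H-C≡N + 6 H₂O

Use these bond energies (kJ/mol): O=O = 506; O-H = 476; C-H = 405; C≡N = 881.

Let D be the N-H bond energy.
Σ(broken) = 8×405 + 6×D + 3×506 = 4758 + 6D
Σ(formed) = 2×881 + 2×405 + 12×476 = 8284
ΔH = Σ(broken) − Σ(formed) = (4758 + 6D) − (8284) = −3526 + 6D
Setting this equal to −1126 kJ gives 6D = 2400, so D = 400 kJ/mol.

D(N-H) ≈ 400 kJ/mol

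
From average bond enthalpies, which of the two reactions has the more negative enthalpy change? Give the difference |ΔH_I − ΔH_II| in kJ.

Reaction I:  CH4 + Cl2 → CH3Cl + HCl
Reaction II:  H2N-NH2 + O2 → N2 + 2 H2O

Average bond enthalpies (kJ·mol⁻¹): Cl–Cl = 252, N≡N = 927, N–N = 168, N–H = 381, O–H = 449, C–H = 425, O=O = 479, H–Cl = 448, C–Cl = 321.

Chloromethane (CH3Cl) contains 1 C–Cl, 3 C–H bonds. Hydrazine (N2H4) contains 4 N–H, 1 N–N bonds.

Reaction II, by 460 kJ

Reaction I:
  Bonds broken (reactants):
    C–H: 4 × 425 = 1700
    Cl–Cl: 1 × 252 = 252
    Σ(broken) = 1952 kJ
  Bonds formed (products):
    C–Cl: 1 × 321 = 321
    C–H: 3 × 425 = 1275
    H–Cl: 1 × 448 = 448
    Σ(formed) = 2044 kJ
  ΔH_I = 1952 − 2044 = −92 kJ
Reaction II:
  Bonds broken (reactants):
    N–H: 4 × 381 = 1524
    N–N: 1 × 168 = 168
    O=O: 1 × 479 = 479
    Σ(broken) = 2171 kJ
  Bonds formed (products):
    N≡N: 1 × 927 = 927
    O–H: 4 × 449 = 1796
    Σ(formed) = 2723 kJ
  ΔH_II = 2171 − 2723 = −552 kJ
ΔH_I − ΔH_II = +460 kJ, so reaction II has the more negative ΔH; |ΔH_I − ΔH_II| = 460 kJ.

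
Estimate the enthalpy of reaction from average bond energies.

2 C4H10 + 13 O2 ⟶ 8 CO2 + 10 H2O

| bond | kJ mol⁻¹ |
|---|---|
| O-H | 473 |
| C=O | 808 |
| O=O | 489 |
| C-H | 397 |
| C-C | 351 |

Bonds broken (reactants):
  C-C: 6 × 351 = 2106
  C-H: 20 × 397 = 7940
  O=O: 13 × 489 = 6357
  Σ(broken) = 16403 kJ
Bonds formed (products):
  C=O: 16 × 808 = 12928
  O-H: 20 × 473 = 9460
  Σ(formed) = 22388 kJ
ΔH = Σ(broken) − Σ(formed) = 16403 − 22388 = −5985 kJ

ΔH ≈ −5985 kJ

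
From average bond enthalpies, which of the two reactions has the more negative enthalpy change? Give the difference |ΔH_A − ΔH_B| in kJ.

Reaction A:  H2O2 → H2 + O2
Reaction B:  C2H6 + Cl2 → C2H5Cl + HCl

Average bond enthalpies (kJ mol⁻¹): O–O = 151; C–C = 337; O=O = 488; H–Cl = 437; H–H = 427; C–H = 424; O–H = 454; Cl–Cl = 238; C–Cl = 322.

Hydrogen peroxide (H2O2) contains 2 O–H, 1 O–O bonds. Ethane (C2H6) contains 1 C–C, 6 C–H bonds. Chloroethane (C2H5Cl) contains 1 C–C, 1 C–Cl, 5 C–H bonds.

Reaction B, by 241 kJ

Reaction A:
  Bonds broken (reactants):
    O–H: 2 × 454 = 908
    O–O: 1 × 151 = 151
    Σ(broken) = 1059 kJ
  Bonds formed (products):
    H–H: 1 × 427 = 427
    O=O: 1 × 488 = 488
    Σ(formed) = 915 kJ
  ΔH_A = 1059 − 915 = +144 kJ
Reaction B:
  Bonds broken (reactants):
    C–C: 1 × 337 = 337
    C–H: 6 × 424 = 2544
    Cl–Cl: 1 × 238 = 238
    Σ(broken) = 3119 kJ
  Bonds formed (products):
    C–C: 1 × 337 = 337
    C–Cl: 1 × 322 = 322
    C–H: 5 × 424 = 2120
    H–Cl: 1 × 437 = 437
    Σ(formed) = 3216 kJ
  ΔH_B = 3119 − 3216 = −97 kJ
ΔH_A − ΔH_B = +241 kJ, so reaction B has the more negative ΔH; |ΔH_A − ΔH_B| = 241 kJ.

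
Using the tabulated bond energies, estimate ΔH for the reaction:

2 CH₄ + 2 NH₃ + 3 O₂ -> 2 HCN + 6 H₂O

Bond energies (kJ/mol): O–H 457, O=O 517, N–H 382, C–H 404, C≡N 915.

ΔH ≈ −1047 kJ

Bonds broken (reactants):
  C–H: 8 × 404 = 3232
  N–H: 6 × 382 = 2292
  O=O: 3 × 517 = 1551
  Σ(broken) = 7075 kJ
Bonds formed (products):
  C≡N: 2 × 915 = 1830
  C–H: 2 × 404 = 808
  O–H: 12 × 457 = 5484
  Σ(formed) = 8122 kJ
ΔH = Σ(broken) − Σ(formed) = 7075 − 8122 = −1047 kJ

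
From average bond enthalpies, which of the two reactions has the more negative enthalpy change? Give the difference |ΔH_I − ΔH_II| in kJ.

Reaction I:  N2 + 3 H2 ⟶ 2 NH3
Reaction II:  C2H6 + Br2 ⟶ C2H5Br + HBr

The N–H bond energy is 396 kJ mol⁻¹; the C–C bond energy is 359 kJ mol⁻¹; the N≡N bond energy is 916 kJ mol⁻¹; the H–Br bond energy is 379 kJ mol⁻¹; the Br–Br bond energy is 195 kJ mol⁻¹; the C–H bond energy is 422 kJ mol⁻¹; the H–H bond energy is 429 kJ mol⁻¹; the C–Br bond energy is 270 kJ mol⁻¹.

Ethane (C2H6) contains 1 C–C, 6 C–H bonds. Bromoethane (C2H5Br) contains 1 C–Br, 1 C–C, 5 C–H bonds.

Reaction I, by 141 kJ

Reaction I:
  Bonds broken (reactants):
    H–H: 3 × 429 = 1287
    N≡N: 1 × 916 = 916
    Σ(broken) = 2203 kJ
  Bonds formed (products):
    N–H: 6 × 396 = 2376
    Σ(formed) = 2376 kJ
  ΔH_I = 2203 − 2376 = −173 kJ
Reaction II:
  Bonds broken (reactants):
    Br–Br: 1 × 195 = 195
    C–C: 1 × 359 = 359
    C–H: 6 × 422 = 2532
    Σ(broken) = 3086 kJ
  Bonds formed (products):
    C–Br: 1 × 270 = 270
    C–C: 1 × 359 = 359
    C–H: 5 × 422 = 2110
    H–Br: 1 × 379 = 379
    Σ(formed) = 3118 kJ
  ΔH_II = 3086 − 3118 = −32 kJ
ΔH_I − ΔH_II = −141 kJ, so reaction I has the more negative ΔH; |ΔH_I − ΔH_II| = 141 kJ.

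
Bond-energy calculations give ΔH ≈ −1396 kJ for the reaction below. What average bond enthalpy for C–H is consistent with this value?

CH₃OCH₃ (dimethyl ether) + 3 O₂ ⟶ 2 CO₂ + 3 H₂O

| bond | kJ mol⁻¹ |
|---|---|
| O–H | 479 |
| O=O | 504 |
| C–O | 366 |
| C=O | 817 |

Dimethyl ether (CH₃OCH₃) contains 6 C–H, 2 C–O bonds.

Let D be the C–H bond energy.
Σ(broken) = 6×D + 2×366 + 3×504 = 2244 + 6D
Σ(formed) = 4×817 + 6×479 = 6142
ΔH = Σ(broken) − Σ(formed) = (2244 + 6D) − (6142) = −3898 + 6D
Setting this equal to −1396 kJ gives 6D = 2502, so D = 417 kJ/mol.

D(C–H) ≈ 417 kJ/mol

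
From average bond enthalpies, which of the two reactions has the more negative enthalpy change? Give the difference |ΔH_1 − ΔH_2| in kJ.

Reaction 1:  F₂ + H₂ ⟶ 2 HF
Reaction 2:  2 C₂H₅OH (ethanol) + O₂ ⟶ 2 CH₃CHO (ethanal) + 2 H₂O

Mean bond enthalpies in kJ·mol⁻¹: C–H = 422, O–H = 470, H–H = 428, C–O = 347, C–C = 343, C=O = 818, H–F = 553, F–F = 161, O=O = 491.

Reaction 1:
  Bonds broken (reactants):
    F–F: 1 × 161 = 161
    H–H: 1 × 428 = 428
    Σ(broken) = 589 kJ
  Bonds formed (products):
    H–F: 2 × 553 = 1106
    Σ(formed) = 1106 kJ
  ΔH_1 = 589 − 1106 = −517 kJ
Reaction 2:
  Bonds broken (reactants):
    C–C: 2 × 343 = 686
    C–H: 10 × 422 = 4220
    C–O: 2 × 347 = 694
    O–H: 2 × 470 = 940
    O=O: 1 × 491 = 491
    Σ(broken) = 7031 kJ
  Bonds formed (products):
    C–C: 2 × 343 = 686
    C–H: 8 × 422 = 3376
    C=O: 2 × 818 = 1636
    O–H: 4 × 470 = 1880
    Σ(formed) = 7578 kJ
  ΔH_2 = 7031 − 7578 = −547 kJ
ΔH_1 − ΔH_2 = +30 kJ, so reaction 2 has the more negative ΔH; |ΔH_1 − ΔH_2| = 30 kJ.

Reaction 2, by 30 kJ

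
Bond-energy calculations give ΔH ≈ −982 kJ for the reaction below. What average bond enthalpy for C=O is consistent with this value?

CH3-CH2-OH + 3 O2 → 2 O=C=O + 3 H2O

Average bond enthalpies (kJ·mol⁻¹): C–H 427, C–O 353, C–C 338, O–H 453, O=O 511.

Let D be the C=O bond energy.
Σ(broken) = 1×338 + 5×427 + 1×353 + 1×453 + 3×511 = 4812
Σ(formed) = 4×D + 6×453 = 2718 + 4D
ΔH = Σ(broken) − Σ(formed) = (4812) − (2718 + 4D) = +2094 − 4D
Setting this equal to −982 kJ gives 4D = 3076, so D = 769 kJ/mol.

D(C=O) ≈ 769 kJ/mol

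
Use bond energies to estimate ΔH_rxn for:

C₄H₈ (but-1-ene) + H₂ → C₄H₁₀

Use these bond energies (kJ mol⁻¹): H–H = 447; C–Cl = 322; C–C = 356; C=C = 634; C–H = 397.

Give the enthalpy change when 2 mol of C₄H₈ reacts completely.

Bonds broken (reactants):
  C–C: 2 × 356 = 712
  C–H: 8 × 397 = 3176
  C=C: 1 × 634 = 634
  H–H: 1 × 447 = 447
  Σ(broken) = 4969 kJ
Bonds formed (products):
  C–C: 3 × 356 = 1068
  C–H: 10 × 397 = 3970
  Σ(formed) = 5038 kJ
ΔH = Σ(broken) − Σ(formed) = 4969 − 5038 = −69 kJ
For 2× the reaction as written: 2 × (−69) = −138 kJ

ΔH = −138 kJ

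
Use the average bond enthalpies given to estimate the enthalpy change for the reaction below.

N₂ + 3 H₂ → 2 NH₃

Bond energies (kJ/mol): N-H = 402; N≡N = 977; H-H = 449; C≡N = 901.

Bonds broken (reactants):
  H-H: 3 × 449 = 1347
  N≡N: 1 × 977 = 977
  Σ(broken) = 2324 kJ
Bonds formed (products):
  N-H: 6 × 402 = 2412
  Σ(formed) = 2412 kJ
ΔH = Σ(broken) − Σ(formed) = 2324 − 2412 = −88 kJ

ΔH ≈ −88 kJ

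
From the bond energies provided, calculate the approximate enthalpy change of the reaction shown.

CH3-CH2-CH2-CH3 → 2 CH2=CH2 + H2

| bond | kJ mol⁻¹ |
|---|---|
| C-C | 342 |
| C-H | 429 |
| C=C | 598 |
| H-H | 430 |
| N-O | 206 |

Bonds broken (reactants):
  C-C: 3 × 342 = 1026
  C-H: 10 × 429 = 4290
  Σ(broken) = 5316 kJ
Bonds formed (products):
  C-H: 8 × 429 = 3432
  C=C: 2 × 598 = 1196
  H-H: 1 × 430 = 430
  Σ(formed) = 5058 kJ
ΔH = Σ(broken) − Σ(formed) = 5316 − 5058 = +258 kJ

ΔH ≈ +258 kJ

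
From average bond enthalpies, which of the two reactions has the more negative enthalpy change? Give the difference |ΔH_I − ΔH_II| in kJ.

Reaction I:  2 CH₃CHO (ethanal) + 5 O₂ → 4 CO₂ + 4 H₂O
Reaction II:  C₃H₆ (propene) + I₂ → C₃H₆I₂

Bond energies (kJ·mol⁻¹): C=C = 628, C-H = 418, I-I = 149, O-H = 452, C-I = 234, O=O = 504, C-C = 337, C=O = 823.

Reaction I:
  Bonds broken (reactants):
    C-C: 2 × 337 = 674
    C-H: 8 × 418 = 3344
    C=O: 2 × 823 = 1646
    O=O: 5 × 504 = 2520
    Σ(broken) = 8184 kJ
  Bonds formed (products):
    C=O: 8 × 823 = 6584
    O-H: 8 × 452 = 3616
    Σ(formed) = 10200 kJ
  ΔH_I = 8184 − 10200 = −2016 kJ
Reaction II:
  Bonds broken (reactants):
    C-C: 1 × 337 = 337
    C-H: 6 × 418 = 2508
    C=C: 1 × 628 = 628
    I-I: 1 × 149 = 149
    Σ(broken) = 3622 kJ
  Bonds formed (products):
    C-C: 2 × 337 = 674
    C-H: 6 × 418 = 2508
    C-I: 2 × 234 = 468
    Σ(formed) = 3650 kJ
  ΔH_II = 3622 − 3650 = −28 kJ
ΔH_I − ΔH_II = −1988 kJ, so reaction I has the more negative ΔH; |ΔH_I − ΔH_II| = 1988 kJ.

Reaction I, by 1988 kJ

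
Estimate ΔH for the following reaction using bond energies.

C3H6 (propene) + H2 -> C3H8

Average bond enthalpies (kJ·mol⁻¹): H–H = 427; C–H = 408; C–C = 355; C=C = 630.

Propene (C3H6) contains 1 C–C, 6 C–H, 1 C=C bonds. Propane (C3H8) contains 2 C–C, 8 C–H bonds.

Bonds broken (reactants):
  C–C: 1 × 355 = 355
  C–H: 6 × 408 = 2448
  C=C: 1 × 630 = 630
  H–H: 1 × 427 = 427
  Σ(broken) = 3860 kJ
Bonds formed (products):
  C–C: 2 × 355 = 710
  C–H: 8 × 408 = 3264
  Σ(formed) = 3974 kJ
ΔH = Σ(broken) − Σ(formed) = 3860 − 3974 = −114 kJ

ΔH ≈ −114 kJ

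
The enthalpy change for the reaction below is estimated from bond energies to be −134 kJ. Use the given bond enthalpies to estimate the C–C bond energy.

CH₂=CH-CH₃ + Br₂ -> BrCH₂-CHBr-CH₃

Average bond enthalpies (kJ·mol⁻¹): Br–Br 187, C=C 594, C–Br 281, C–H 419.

D(C–C) ≈ 353 kJ/mol

Let D be the C–C bond energy.
Σ(broken) = 1×187 + 1×D + 6×419 + 1×594 = 3295 + D
Σ(formed) = 2×281 + 2×D + 6×419 = 3076 + 2D
ΔH = Σ(broken) − Σ(formed) = (3295 + D) − (3076 + 2D) = +219 − D
Setting this equal to −134 kJ gives D = 353 kJ/mol.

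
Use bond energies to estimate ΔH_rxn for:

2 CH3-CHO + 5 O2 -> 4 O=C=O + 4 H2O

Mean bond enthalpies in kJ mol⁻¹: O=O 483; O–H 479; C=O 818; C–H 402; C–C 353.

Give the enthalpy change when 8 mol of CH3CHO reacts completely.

ΔH = −9612 kJ

Bonds broken (reactants):
  C–C: 2 × 353 = 706
  C–H: 8 × 402 = 3216
  C=O: 2 × 818 = 1636
  O=O: 5 × 483 = 2415
  Σ(broken) = 7973 kJ
Bonds formed (products):
  C=O: 8 × 818 = 6544
  O–H: 8 × 479 = 3832
  Σ(formed) = 10376 kJ
ΔH = Σ(broken) − Σ(formed) = 7973 − 10376 = −2403 kJ
For 4× the reaction as written: 4 × (−2403) = −9612 kJ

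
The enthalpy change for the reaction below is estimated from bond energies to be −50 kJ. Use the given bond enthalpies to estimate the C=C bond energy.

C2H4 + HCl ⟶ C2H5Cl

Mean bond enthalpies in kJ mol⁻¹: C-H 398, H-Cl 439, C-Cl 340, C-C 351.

Let D be the C=C bond energy.
Σ(broken) = 4×398 + 1×D + 1×439 = 2031 + D
Σ(formed) = 1×351 + 1×340 + 5×398 = 2681
ΔH = Σ(broken) − Σ(formed) = (2031 + D) − (2681) = −650 + D
Setting this equal to −50 kJ gives D = 600 kJ/mol.

D(C=C) ≈ 600 kJ/mol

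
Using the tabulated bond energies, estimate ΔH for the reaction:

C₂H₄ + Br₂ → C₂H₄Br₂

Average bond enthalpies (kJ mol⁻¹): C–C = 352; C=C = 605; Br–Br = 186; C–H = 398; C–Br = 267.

ΔH ≈ −95 kJ

Bonds broken (reactants):
  Br–Br: 1 × 186 = 186
  C–H: 4 × 398 = 1592
  C=C: 1 × 605 = 605
  Σ(broken) = 2383 kJ
Bonds formed (products):
  C–Br: 2 × 267 = 534
  C–C: 1 × 352 = 352
  C–H: 4 × 398 = 1592
  Σ(formed) = 2478 kJ
ΔH = Σ(broken) − Σ(formed) = 2383 − 2478 = −95 kJ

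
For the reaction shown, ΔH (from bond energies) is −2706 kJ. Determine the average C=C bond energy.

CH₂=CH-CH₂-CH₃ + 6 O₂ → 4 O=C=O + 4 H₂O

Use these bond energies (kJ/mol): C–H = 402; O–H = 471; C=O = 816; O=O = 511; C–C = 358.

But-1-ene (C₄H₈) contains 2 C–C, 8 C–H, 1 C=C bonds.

Let D be the C=C bond energy.
Σ(broken) = 2×358 + 8×402 + 1×D + 6×511 = 6998 + D
Σ(formed) = 8×816 + 8×471 = 10296
ΔH = Σ(broken) − Σ(formed) = (6998 + D) − (10296) = −3298 + D
Setting this equal to −2706 kJ gives D = 592 kJ/mol.

D(C=C) ≈ 592 kJ/mol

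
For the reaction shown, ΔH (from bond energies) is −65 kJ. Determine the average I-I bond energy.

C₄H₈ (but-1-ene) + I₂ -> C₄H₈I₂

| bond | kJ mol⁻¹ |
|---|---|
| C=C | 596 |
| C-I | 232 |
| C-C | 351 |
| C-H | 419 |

D(I-I) ≈ 154 kJ/mol

Let D be the I-I bond energy.
Σ(broken) = 2×351 + 8×419 + 1×596 + 1×D = 4650 + D
Σ(formed) = 3×351 + 8×419 + 2×232 = 4869
ΔH = Σ(broken) − Σ(formed) = (4650 + D) − (4869) = −219 + D
Setting this equal to −65 kJ gives D = 154 kJ/mol.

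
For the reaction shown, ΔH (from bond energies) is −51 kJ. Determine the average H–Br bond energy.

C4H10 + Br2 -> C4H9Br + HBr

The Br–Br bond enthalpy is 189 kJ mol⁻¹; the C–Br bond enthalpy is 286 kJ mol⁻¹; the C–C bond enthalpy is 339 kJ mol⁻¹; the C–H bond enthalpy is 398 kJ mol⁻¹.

Let D be the H–Br bond energy.
Σ(broken) = 1×189 + 3×339 + 10×398 = 5186
Σ(formed) = 1×286 + 3×339 + 9×398 + 1×D = 4885 + D
ΔH = Σ(broken) − Σ(formed) = (5186) − (4885 + D) = +301 − D
Setting this equal to −51 kJ gives D = 352 kJ/mol.

D(H–Br) ≈ 352 kJ/mol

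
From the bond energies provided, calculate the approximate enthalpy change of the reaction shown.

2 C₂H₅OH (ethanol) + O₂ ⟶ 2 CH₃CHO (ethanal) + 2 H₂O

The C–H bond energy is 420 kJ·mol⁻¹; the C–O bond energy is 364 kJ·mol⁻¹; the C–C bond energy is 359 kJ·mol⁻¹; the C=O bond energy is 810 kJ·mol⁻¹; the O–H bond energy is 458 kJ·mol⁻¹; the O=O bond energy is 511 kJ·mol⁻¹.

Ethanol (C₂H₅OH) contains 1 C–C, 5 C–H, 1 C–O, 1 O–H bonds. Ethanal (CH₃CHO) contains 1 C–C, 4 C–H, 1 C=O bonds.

Bonds broken (reactants):
  C–C: 2 × 359 = 718
  C–H: 10 × 420 = 4200
  C–O: 2 × 364 = 728
  O–H: 2 × 458 = 916
  O=O: 1 × 511 = 511
  Σ(broken) = 7073 kJ
Bonds formed (products):
  C–C: 2 × 359 = 718
  C–H: 8 × 420 = 3360
  C=O: 2 × 810 = 1620
  O–H: 4 × 458 = 1832
  Σ(formed) = 7530 kJ
ΔH = Σ(broken) − Σ(formed) = 7073 − 7530 = −457 kJ

ΔH ≈ −457 kJ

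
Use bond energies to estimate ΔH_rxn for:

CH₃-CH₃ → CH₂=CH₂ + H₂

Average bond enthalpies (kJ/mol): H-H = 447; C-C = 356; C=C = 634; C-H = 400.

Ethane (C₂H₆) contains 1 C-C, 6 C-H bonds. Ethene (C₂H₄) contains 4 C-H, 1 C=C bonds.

ΔH ≈ +75 kJ

Bonds broken (reactants):
  C-C: 1 × 356 = 356
  C-H: 6 × 400 = 2400
  Σ(broken) = 2756 kJ
Bonds formed (products):
  C-H: 4 × 400 = 1600
  C=C: 1 × 634 = 634
  H-H: 1 × 447 = 447
  Σ(formed) = 2681 kJ
ΔH = Σ(broken) − Σ(formed) = 2756 − 2681 = +75 kJ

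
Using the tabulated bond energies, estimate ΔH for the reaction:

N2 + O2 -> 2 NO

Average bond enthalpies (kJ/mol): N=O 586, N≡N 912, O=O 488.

Bonds broken (reactants):
  N≡N: 1 × 912 = 912
  O=O: 1 × 488 = 488
  Σ(broken) = 1400 kJ
Bonds formed (products):
  N=O: 2 × 586 = 1172
  Σ(formed) = 1172 kJ
ΔH = Σ(broken) − Σ(formed) = 1400 − 1172 = +228 kJ

ΔH ≈ +228 kJ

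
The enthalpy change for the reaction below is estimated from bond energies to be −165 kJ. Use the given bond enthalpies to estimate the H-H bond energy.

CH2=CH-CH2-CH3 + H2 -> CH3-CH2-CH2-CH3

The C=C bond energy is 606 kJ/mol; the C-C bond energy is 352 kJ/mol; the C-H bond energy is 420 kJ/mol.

D(H-H) ≈ 421 kJ/mol

Let D be the H-H bond energy.
Σ(broken) = 2×352 + 8×420 + 1×606 + 1×D = 4670 + D
Σ(formed) = 3×352 + 10×420 = 5256
ΔH = Σ(broken) − Σ(formed) = (4670 + D) − (5256) = −586 + D
Setting this equal to −165 kJ gives D = 421 kJ/mol.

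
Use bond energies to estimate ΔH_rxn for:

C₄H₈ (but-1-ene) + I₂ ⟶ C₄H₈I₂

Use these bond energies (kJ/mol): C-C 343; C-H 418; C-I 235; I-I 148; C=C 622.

ΔH ≈ −43 kJ

Bonds broken (reactants):
  C-C: 2 × 343 = 686
  C-H: 8 × 418 = 3344
  C=C: 1 × 622 = 622
  I-I: 1 × 148 = 148
  Σ(broken) = 4800 kJ
Bonds formed (products):
  C-C: 3 × 343 = 1029
  C-H: 8 × 418 = 3344
  C-I: 2 × 235 = 470
  Σ(formed) = 4843 kJ
ΔH = Σ(broken) − Σ(formed) = 4800 − 4843 = −43 kJ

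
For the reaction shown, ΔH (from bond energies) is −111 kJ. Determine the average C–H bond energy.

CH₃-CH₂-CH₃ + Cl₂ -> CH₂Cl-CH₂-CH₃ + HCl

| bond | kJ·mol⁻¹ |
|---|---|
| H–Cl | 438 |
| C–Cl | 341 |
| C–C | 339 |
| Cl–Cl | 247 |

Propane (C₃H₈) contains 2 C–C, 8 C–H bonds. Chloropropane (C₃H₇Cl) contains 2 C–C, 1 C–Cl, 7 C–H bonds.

D(C–H) ≈ 421 kJ/mol

Let D be the C–H bond energy.
Σ(broken) = 2×339 + 8×D + 1×247 = 925 + 8D
Σ(formed) = 2×339 + 1×341 + 7×D + 1×438 = 1457 + 7D
ΔH = Σ(broken) − Σ(formed) = (925 + 8D) − (1457 + 7D) = −532 + D
Setting this equal to −111 kJ gives D = 421 kJ/mol.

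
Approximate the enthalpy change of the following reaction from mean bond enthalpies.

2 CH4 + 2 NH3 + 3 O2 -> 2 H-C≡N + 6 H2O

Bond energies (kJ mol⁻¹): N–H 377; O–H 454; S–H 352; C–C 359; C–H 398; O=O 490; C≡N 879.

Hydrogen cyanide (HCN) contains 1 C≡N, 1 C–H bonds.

Bonds broken (reactants):
  C–H: 8 × 398 = 3184
  N–H: 6 × 377 = 2262
  O=O: 3 × 490 = 1470
  Σ(broken) = 6916 kJ
Bonds formed (products):
  C≡N: 2 × 879 = 1758
  C–H: 2 × 398 = 796
  O–H: 12 × 454 = 5448
  Σ(formed) = 8002 kJ
ΔH = Σ(broken) − Σ(formed) = 6916 − 8002 = −1086 kJ

ΔH ≈ −1086 kJ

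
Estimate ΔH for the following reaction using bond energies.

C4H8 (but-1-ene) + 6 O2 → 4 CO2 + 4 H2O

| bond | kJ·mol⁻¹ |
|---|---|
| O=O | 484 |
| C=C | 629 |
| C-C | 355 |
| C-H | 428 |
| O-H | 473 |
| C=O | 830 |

Bonds broken (reactants):
  C-C: 2 × 355 = 710
  C-H: 8 × 428 = 3424
  C=C: 1 × 629 = 629
  O=O: 6 × 484 = 2904
  Σ(broken) = 7667 kJ
Bonds formed (products):
  C=O: 8 × 830 = 6640
  O-H: 8 × 473 = 3784
  Σ(formed) = 10424 kJ
ΔH = Σ(broken) − Σ(formed) = 7667 − 10424 = −2757 kJ

ΔH ≈ −2757 kJ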